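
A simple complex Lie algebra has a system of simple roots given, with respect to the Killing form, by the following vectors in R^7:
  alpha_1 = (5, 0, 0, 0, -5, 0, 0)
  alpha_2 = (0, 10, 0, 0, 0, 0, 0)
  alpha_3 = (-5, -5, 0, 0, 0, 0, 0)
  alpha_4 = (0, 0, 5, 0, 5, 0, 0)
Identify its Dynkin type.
type C_4

Compute the Cartan integers a_ij = 2(alpha_i, alpha_j)/(alpha_j, alpha_j); the resulting 4x4 Cartan matrix is
[[2, 0, -1, -1], [0, 2, -2, 0], [-1, -1, 2, 0], [-1, 0, 0, 2]].
The roots have two lengths (squared-length ratio 2:1); the short ones are alpha_{1,3,4}. The associated Dynkin diagram is a chain of 4 nodes with a double edge at one end; the terminal node there is the unique long simple root (C_4), so the type is C_4 (the algebra sp(8)).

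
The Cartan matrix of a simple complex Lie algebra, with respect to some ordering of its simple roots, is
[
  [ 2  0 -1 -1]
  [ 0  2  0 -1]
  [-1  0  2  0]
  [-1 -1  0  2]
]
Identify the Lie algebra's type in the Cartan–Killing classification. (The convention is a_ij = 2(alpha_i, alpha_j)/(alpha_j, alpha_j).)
type A_4

The matrix has rank 4 with 2's on the diagonal. Reading the off-diagonal entries as Dynkin edges (a single edge where a_ij = a_ji = -1; a double or triple edge where a_ij * a_ji = 2 or 3), the diagram is a chain of 4 nodes with single edges (A_4). One simple-root ordering that puts it in standard form is (alpha_2, alpha_4, alpha_1, alpha_3). So the algebra is type A_4, i.e. sl(5).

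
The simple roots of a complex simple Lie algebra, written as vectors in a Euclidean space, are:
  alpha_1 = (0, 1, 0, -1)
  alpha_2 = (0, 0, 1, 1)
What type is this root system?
Compute the Cartan integers a_ij = 2(alpha_i, alpha_j)/(alpha_j, alpha_j); the resulting 2x2 Cartan matrix is
[[2, -1], [-1, 2]].
All simple roots have the same length, so the diagram is simply laced. The associated Dynkin diagram is a chain of 2 nodes with single edges (A_2), so the type is A_2 (the algebra sl(3)).

A_2 (sl(3))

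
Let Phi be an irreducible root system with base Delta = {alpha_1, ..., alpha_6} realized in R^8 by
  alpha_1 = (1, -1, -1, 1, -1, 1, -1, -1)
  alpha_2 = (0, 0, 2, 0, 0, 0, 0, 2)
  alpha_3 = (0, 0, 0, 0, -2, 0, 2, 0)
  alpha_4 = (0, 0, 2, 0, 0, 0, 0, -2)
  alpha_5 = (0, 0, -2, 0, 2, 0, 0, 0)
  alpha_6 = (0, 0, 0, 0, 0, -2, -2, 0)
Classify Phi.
type E_6

Compute the Cartan integers a_ij = 2(alpha_i, alpha_j)/(alpha_j, alpha_j); the resulting 6x6 Cartan matrix is
[[2, -1, 0, 0, 0, 0], [-1, 2, 0, 0, -1, 0], [0, 0, 2, 0, -1, -1], [0, 0, 0, 2, -1, 0], [0, -1, -1, -1, 2, 0], [0, 0, -1, 0, 0, 2]].
All simple roots have the same length, so the diagram is simply laced. The associated Dynkin diagram is a chain of 5 nodes with one extra node attached to the third node from one end (E_6), so the type is E_6.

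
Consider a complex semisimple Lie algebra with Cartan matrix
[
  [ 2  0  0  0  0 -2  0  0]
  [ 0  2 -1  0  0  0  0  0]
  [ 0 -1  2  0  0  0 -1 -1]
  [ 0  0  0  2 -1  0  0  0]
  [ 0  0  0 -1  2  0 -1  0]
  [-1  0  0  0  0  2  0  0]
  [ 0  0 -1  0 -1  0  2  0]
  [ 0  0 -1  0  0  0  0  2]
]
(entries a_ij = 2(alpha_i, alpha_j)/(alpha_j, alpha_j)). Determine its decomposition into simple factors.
The diagram associated to this matrix has two connected components: the simple roots {alpha_1, alpha_6} form a chain of 2 nodes with a double edge at one end; the terminal node there is the unique short simple root (B_2), and {alpha_2, alpha_3, alpha_4, alpha_5, alpha_7, alpha_8} form a chain of 4 nodes with a fork of two nodes at one end (D_6). A semisimple Lie algebra decomposes uniquely as the direct sum of simple ideals, one per connected component of its Dynkin diagram, so g ≅ B_2 ⊕ D_6 (dimension 10 + 66 = 76).

B_2 + D_6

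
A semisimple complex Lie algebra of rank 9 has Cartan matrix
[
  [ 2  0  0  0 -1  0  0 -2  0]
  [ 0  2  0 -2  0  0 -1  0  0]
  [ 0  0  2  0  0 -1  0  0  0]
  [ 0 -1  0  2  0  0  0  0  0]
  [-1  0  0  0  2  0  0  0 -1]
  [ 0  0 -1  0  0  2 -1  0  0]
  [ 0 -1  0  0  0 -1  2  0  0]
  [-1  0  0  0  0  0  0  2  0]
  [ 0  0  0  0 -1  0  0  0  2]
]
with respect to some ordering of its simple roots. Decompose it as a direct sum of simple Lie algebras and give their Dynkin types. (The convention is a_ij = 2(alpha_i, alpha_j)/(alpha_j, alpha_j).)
B_4 (so(9)) ⊕ B_5 (so(11))

The diagram associated to this matrix has two connected components: the simple roots {alpha_1, alpha_5, alpha_8, alpha_9} form a chain of 4 nodes with a double edge at one end; the terminal node there is the unique short simple root (B_4), and {alpha_2, alpha_3, alpha_4, alpha_6, alpha_7} form a chain of 5 nodes with a double edge at one end; the terminal node there is the unique short simple root (B_5). A semisimple Lie algebra decomposes uniquely as the direct sum of simple ideals, one per connected component of its Dynkin diagram, so g ≅ B_4 ⊕ B_5 (dimension 36 + 55 = 91).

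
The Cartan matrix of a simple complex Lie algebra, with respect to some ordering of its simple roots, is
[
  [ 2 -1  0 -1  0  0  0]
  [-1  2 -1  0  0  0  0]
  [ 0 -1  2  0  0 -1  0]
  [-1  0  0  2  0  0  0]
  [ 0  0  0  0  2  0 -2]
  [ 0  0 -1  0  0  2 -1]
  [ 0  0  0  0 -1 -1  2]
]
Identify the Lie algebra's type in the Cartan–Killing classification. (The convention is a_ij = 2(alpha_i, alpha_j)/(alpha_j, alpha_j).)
C7

The matrix has rank 7 with 2's on the diagonal. Reading the off-diagonal entries as Dynkin edges (a single edge where a_ij = a_ji = -1; a double or triple edge where a_ij * a_ji = 2 or 3), the diagram is a chain of 7 nodes with a double edge at one end; the terminal node there is the unique long simple root (C_7). One simple-root ordering that puts it in standard form is (alpha_4, alpha_1, alpha_2, alpha_3, alpha_6, alpha_7, alpha_5). So the algebra is type C_7, i.e. sp(14).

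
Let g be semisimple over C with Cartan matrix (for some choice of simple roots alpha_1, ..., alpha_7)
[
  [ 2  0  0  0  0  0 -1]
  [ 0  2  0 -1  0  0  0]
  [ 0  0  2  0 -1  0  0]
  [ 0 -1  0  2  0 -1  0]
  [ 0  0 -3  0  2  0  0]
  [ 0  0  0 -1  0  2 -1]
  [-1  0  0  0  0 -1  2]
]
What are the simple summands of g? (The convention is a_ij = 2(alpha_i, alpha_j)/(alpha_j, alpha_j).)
A_5 + G_2

The diagram associated to this matrix has two connected components: the simple roots {alpha_1, alpha_2, alpha_4, alpha_6, alpha_7} form a chain of 5 nodes with single edges (A_5), and {alpha_3, alpha_5} form two nodes joined by a triple edge (G_2). A semisimple Lie algebra decomposes uniquely as the direct sum of simple ideals, one per connected component of its Dynkin diagram, so g ≅ A_5 ⊕ G_2 (dimension 35 + 14 = 49).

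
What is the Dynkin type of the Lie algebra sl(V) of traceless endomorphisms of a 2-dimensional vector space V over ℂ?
type A_1

This is sl(2), which has dimension 2^2 - 1 = 3 and rank 2 - 1 = 1 (a Cartan subalgebra is the diagonal traceless matrices). In the classification of classical Lie algebras, the special linear algebra sl(n+1) has type A_n; here n = 1, so the Dynkin diagram is a chain of 1 nodes with single edges (A_1). Hence the type is A_1.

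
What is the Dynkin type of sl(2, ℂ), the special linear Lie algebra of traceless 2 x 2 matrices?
A_1 (sl(2))

This is sl(2), which has dimension 2^2 - 1 = 3 and rank 2 - 1 = 1 (a Cartan subalgebra is the diagonal traceless matrices). In the classification of classical Lie algebras, the special linear algebra sl(n+1) has type A_n; here n = 1, so the Dynkin diagram is a chain of 1 nodes with single edges (A_1). Hence the type is A_1.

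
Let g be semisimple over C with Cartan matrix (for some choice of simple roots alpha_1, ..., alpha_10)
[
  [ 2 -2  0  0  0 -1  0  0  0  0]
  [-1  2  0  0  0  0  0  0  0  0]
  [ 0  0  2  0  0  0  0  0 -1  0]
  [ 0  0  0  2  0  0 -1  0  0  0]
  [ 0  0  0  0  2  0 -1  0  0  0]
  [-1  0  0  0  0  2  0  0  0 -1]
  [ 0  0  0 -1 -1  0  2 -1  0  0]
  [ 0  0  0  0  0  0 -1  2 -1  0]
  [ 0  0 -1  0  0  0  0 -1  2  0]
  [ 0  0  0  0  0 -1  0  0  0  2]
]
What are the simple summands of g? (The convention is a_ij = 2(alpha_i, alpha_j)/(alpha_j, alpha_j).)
B_4 ⊕ D_6

The diagram associated to this matrix has two connected components: the simple roots {alpha_1, alpha_2, alpha_6, alpha_10} form a chain of 4 nodes with a double edge at one end; the terminal node there is the unique short simple root (B_4), and {alpha_3, alpha_4, alpha_5, alpha_7, alpha_8, alpha_9} form a chain of 4 nodes with a fork of two nodes at one end (D_6). A semisimple Lie algebra decomposes uniquely as the direct sum of simple ideals, one per connected component of its Dynkin diagram, so g ≅ B_4 ⊕ D_6 (dimension 36 + 66 = 102).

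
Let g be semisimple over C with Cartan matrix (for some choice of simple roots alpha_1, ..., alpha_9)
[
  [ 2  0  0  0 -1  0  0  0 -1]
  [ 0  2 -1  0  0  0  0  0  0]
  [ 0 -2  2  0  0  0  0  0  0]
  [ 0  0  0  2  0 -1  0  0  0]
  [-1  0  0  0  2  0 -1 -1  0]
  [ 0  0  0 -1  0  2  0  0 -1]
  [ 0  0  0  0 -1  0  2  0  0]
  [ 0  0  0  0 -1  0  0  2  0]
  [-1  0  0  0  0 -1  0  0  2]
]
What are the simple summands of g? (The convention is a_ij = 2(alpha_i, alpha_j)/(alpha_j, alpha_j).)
The diagram associated to this matrix has two connected components: the simple roots {alpha_2, alpha_3} form a chain of 2 nodes with a double edge at one end; the terminal node there is the unique short simple root (B_2), and {alpha_1, alpha_4, alpha_5, alpha_6, alpha_7, alpha_8, alpha_9} form a chain of 5 nodes with a fork of two nodes at one end (D_7). A semisimple Lie algebra decomposes uniquely as the direct sum of simple ideals, one per connected component of its Dynkin diagram, so g ≅ B_2 ⊕ D_7 (dimension 10 + 91 = 101).

type B_2 + type D_7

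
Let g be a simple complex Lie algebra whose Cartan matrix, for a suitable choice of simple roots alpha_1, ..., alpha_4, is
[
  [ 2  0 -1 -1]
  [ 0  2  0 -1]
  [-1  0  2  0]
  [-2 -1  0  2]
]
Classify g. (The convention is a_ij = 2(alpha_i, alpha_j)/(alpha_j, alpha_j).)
The matrix has rank 4 with 2's on the diagonal. Reading the off-diagonal entries as Dynkin edges (a single edge where a_ij = a_ji = -1; a double or triple edge where a_ij * a_ji = 2 or 3), the diagram is a chain of 4 nodes with a double edge between the middle two (F_4). One simple-root ordering that puts it in standard form is (alpha_2, alpha_4, alpha_1, alpha_3). So the algebra is type F_4.

F_4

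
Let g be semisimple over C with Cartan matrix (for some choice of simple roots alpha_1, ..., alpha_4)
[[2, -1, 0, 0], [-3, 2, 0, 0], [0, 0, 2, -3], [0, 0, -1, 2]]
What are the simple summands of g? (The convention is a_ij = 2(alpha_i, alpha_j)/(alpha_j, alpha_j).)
G_2 ⊕ G_2

The diagram associated to this matrix has two connected components: the simple roots {alpha_3, alpha_4} form two nodes joined by a triple edge (G_2), and {alpha_1, alpha_2} form two nodes joined by a triple edge (G_2). A semisimple Lie algebra decomposes uniquely as the direct sum of simple ideals, one per connected component of its Dynkin diagram, so g ≅ G_2 ⊕ G_2 (dimension 14 + 14 = 28).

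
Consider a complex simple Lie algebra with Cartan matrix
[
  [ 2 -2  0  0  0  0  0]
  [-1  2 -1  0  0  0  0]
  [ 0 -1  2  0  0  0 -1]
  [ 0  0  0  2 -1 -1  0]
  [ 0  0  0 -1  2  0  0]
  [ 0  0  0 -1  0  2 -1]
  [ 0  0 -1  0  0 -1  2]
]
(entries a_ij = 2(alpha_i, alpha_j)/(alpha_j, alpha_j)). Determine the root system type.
C7

The matrix has rank 7 with 2's on the diagonal. Reading the off-diagonal entries as Dynkin edges (a single edge where a_ij = a_ji = -1; a double or triple edge where a_ij * a_ji = 2 or 3), the diagram is a chain of 7 nodes with a double edge at one end; the terminal node there is the unique long simple root (C_7). One simple-root ordering that puts it in standard form is (alpha_5, alpha_4, alpha_6, alpha_7, alpha_3, alpha_2, alpha_1). So the algebra is type C_7, i.e. sp(14).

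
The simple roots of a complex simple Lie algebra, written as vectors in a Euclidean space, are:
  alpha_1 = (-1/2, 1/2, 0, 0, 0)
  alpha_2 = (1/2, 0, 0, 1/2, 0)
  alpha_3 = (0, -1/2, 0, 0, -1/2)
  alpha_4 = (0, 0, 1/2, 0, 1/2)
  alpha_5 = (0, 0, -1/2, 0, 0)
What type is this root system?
B_5 (so(11))

Compute the Cartan integers a_ij = 2(alpha_i, alpha_j)/(alpha_j, alpha_j); the resulting 5x5 Cartan matrix is
[[2, -1, -1, 0, 0], [-1, 2, 0, 0, 0], [-1, 0, 2, -1, 0], [0, 0, -1, 2, -2], [0, 0, 0, -1, 2]].
The roots have two lengths (squared-length ratio 2:1); the short ones are alpha_{5}. The associated Dynkin diagram is a chain of 5 nodes with a double edge at one end; the terminal node there is the unique short simple root (B_5), so the type is B_5 (the algebra so(11)).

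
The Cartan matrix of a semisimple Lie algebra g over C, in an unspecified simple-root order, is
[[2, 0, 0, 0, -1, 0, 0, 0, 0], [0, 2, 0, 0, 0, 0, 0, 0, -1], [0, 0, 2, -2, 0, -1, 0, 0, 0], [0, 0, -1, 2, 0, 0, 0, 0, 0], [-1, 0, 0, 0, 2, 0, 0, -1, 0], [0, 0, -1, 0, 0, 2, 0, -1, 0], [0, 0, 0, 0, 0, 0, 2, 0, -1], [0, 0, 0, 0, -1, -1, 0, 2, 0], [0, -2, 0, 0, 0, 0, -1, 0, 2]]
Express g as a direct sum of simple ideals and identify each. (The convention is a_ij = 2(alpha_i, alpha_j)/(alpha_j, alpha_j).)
B_3 (so(7)) ⊕ B_6 (so(13))

The diagram associated to this matrix has two connected components: the simple roots {alpha_2, alpha_7, alpha_9} form a chain of 3 nodes with a double edge at one end; the terminal node there is the unique short simple root (B_3), and {alpha_1, alpha_3, alpha_4, alpha_5, alpha_6, alpha_8} form a chain of 6 nodes with a double edge at one end; the terminal node there is the unique short simple root (B_6). A semisimple Lie algebra decomposes uniquely as the direct sum of simple ideals, one per connected component of its Dynkin diagram, so g ≅ B_3 ⊕ B_6 (dimension 21 + 78 = 99).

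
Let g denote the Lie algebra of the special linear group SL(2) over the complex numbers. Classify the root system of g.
This is sl(2), which has dimension 2^2 - 1 = 3 and rank 2 - 1 = 1 (a Cartan subalgebra is the diagonal traceless matrices). In the classification of classical Lie algebras, the special linear algebra sl(n+1) has type A_n; here n = 1, so the Dynkin diagram is a chain of 1 nodes with single edges (A_1). Hence the type is A_1.

A_1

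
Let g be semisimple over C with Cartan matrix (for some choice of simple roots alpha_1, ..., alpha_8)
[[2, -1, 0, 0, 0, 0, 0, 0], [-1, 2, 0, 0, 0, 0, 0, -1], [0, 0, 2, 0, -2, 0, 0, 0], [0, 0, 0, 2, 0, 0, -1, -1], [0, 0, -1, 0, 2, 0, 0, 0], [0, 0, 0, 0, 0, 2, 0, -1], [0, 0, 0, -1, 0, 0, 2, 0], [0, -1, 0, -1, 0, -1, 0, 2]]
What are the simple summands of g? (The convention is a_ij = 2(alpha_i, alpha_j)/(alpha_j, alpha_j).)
The diagram associated to this matrix has two connected components: the simple roots {alpha_3, alpha_5} form a chain of 2 nodes with a double edge at one end; the terminal node there is the unique short simple root (B_2), and {alpha_1, alpha_2, alpha_4, alpha_6, alpha_7, alpha_8} form a chain of 5 nodes with one extra node attached to the third node from one end (E_6). A semisimple Lie algebra decomposes uniquely as the direct sum of simple ideals, one per connected component of its Dynkin diagram, so g ≅ B_2 ⊕ E_6 (dimension 10 + 78 = 88).

B2 + E6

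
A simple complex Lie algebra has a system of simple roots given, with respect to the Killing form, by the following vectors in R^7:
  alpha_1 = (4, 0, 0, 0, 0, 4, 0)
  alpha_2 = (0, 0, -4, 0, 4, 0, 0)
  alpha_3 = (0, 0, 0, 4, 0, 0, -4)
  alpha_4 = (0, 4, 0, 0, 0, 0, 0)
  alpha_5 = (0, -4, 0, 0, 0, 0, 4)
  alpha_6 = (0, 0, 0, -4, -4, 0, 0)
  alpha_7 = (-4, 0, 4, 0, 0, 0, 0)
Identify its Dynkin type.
B_7 (so(15))

Compute the Cartan integers a_ij = 2(alpha_i, alpha_j)/(alpha_j, alpha_j); the resulting 7x7 Cartan matrix is
[[2, 0, 0, 0, 0, 0, -1], [0, 2, 0, 0, 0, -1, -1], [0, 0, 2, 0, -1, -1, 0], [0, 0, 0, 2, -1, 0, 0], [0, 0, -1, -2, 2, 0, 0], [0, -1, -1, 0, 0, 2, 0], [-1, -1, 0, 0, 0, 0, 2]].
The roots have two lengths (squared-length ratio 2:1); the short ones are alpha_{4}. The associated Dynkin diagram is a chain of 7 nodes with a double edge at one end; the terminal node there is the unique short simple root (B_7), so the type is B_7 (the algebra so(15)).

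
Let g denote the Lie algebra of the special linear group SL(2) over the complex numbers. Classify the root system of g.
This is sl(2), which has dimension 2^2 - 1 = 3 and rank 2 - 1 = 1 (a Cartan subalgebra is the diagonal traceless matrices). In the classification of classical Lie algebras, the special linear algebra sl(n+1) has type A_n; here n = 1, so the Dynkin diagram is a chain of 1 nodes with single edges (A_1). Hence the type is A_1.

A_1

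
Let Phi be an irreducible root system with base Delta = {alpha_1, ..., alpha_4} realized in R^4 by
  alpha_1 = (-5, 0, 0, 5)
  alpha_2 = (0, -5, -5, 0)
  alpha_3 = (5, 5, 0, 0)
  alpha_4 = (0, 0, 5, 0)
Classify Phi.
type B_4

Compute the Cartan integers a_ij = 2(alpha_i, alpha_j)/(alpha_j, alpha_j); the resulting 4x4 Cartan matrix is
[[2, 0, -1, 0], [0, 2, -1, -2], [-1, -1, 2, 0], [0, -1, 0, 2]].
The roots have two lengths (squared-length ratio 2:1); the short ones are alpha_{4}. The associated Dynkin diagram is a chain of 4 nodes with a double edge at one end; the terminal node there is the unique short simple root (B_4), so the type is B_4 (the algebra so(9)).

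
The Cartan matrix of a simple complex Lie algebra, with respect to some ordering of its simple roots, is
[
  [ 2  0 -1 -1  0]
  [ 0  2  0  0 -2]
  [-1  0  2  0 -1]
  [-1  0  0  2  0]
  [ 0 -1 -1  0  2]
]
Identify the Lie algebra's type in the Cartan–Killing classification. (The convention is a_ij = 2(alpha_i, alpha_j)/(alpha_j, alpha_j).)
The matrix has rank 5 with 2's on the diagonal. Reading the off-diagonal entries as Dynkin edges (a single edge where a_ij = a_ji = -1; a double or triple edge where a_ij * a_ji = 2 or 3), the diagram is a chain of 5 nodes with a double edge at one end; the terminal node there is the unique long simple root (C_5). One simple-root ordering that puts it in standard form is (alpha_4, alpha_1, alpha_3, alpha_5, alpha_2). So the algebra is type C_5, i.e. sp(10).

C_5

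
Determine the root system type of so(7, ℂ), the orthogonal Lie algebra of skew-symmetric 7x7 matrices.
This is so(7) with 7 odd, which has dimension 7(7-1)/2 = 21 and rank (7-1)/2 = 3. In the classification of classical Lie algebras, the orthogonal algebra so(2n+1) in an odd number of variables has type B_n; here n = 3, so the Dynkin diagram is a chain of 3 nodes with a double edge at one end; the terminal node there is the unique short simple root (B_3). Hence the type is B_3.

B_3 (so(7))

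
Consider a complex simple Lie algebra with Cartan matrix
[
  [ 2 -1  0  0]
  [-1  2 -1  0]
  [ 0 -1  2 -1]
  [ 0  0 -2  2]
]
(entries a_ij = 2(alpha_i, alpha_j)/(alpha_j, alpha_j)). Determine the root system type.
C_4 (sp(8))

The matrix has rank 4 with 2's on the diagonal. Reading the off-diagonal entries as Dynkin edges (a single edge where a_ij = a_ji = -1; a double or triple edge where a_ij * a_ji = 2 or 3), the diagram is a chain of 4 nodes with a double edge at one end; the terminal node there is the unique long simple root (C_4). One simple-root ordering that puts it in standard form is (alpha_1, alpha_2, alpha_3, alpha_4). So the algebra is type C_4, i.e. sp(8).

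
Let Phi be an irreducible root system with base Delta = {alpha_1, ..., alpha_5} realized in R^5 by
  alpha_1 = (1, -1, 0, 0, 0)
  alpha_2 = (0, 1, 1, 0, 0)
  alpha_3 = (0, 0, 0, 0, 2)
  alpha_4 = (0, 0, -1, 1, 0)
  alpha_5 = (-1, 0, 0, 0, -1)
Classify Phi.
C_5

Compute the Cartan integers a_ij = 2(alpha_i, alpha_j)/(alpha_j, alpha_j); the resulting 5x5 Cartan matrix is
[[2, -1, 0, 0, -1], [-1, 2, 0, -1, 0], [0, 0, 2, 0, -2], [0, -1, 0, 2, 0], [-1, 0, -1, 0, 2]].
The roots have two lengths (squared-length ratio 2:1); the short ones are alpha_{1,2,4,5}. The associated Dynkin diagram is a chain of 5 nodes with a double edge at one end; the terminal node there is the unique long simple root (C_5), so the type is C_5 (the algebra sp(10)).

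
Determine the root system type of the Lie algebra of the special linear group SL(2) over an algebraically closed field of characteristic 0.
A_1

This is sl(2), which has dimension 2^2 - 1 = 3 and rank 2 - 1 = 1 (a Cartan subalgebra is the diagonal traceless matrices). In the classification of classical Lie algebras, the special linear algebra sl(n+1) has type A_n; here n = 1, so the Dynkin diagram is a chain of 1 nodes with single edges (A_1). Hence the type is A_1.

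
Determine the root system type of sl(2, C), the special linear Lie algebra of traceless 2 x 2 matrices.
This is sl(2), which has dimension 2^2 - 1 = 3 and rank 2 - 1 = 1 (a Cartan subalgebra is the diagonal traceless matrices). In the classification of classical Lie algebras, the special linear algebra sl(n+1) has type A_n; here n = 1, so the Dynkin diagram is a chain of 1 nodes with single edges (A_1). Hence the type is A_1.

A_1 (sl(2))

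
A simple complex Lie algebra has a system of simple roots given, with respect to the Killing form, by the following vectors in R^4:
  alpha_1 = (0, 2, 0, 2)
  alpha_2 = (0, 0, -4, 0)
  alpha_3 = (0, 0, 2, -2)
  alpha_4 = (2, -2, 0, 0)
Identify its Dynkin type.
Compute the Cartan integers a_ij = 2(alpha_i, alpha_j)/(alpha_j, alpha_j); the resulting 4x4 Cartan matrix is
[[2, 0, -1, -1], [0, 2, -2, 0], [-1, -1, 2, 0], [-1, 0, 0, 2]].
The roots have two lengths (squared-length ratio 2:1); the short ones are alpha_{1,3,4}. The associated Dynkin diagram is a chain of 4 nodes with a double edge at one end; the terminal node there is the unique long simple root (C_4), so the type is C_4 (the algebra sp(8)).

C_4 (sp(8))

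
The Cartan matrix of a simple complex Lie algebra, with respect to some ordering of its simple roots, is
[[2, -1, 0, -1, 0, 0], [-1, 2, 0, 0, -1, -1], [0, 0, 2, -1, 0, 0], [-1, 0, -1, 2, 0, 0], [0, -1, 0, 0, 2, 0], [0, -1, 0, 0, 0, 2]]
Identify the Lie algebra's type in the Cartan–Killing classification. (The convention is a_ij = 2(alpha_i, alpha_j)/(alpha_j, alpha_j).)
D_6 (so(12))

The matrix has rank 6 with 2's on the diagonal. Reading the off-diagonal entries as Dynkin edges (a single edge where a_ij = a_ji = -1; a double or triple edge where a_ij * a_ji = 2 or 3), the diagram is a chain of 4 nodes with a fork of two nodes at one end (D_6). One simple-root ordering that puts it in standard form is (alpha_3, alpha_4, alpha_1, alpha_2, alpha_5, alpha_6). So the algebra is type D_6, i.e. so(12).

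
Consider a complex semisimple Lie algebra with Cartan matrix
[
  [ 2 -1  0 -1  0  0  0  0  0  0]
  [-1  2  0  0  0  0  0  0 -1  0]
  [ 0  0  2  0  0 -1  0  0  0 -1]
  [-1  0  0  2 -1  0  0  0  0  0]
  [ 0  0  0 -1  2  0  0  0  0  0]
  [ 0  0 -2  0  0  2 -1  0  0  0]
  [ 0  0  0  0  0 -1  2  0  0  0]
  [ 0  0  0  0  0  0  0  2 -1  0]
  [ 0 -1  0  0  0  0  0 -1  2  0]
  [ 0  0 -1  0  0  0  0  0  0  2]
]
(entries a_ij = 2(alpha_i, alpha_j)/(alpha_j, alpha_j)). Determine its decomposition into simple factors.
The diagram associated to this matrix has two connected components: the simple roots {alpha_1, alpha_2, alpha_4, alpha_5, alpha_8, alpha_9} form a chain of 6 nodes with single edges (A_6), and {alpha_3, alpha_6, alpha_7, alpha_10} form a chain of 4 nodes with a double edge between the middle two (F_4). A semisimple Lie algebra decomposes uniquely as the direct sum of simple ideals, one per connected component of its Dynkin diagram, so g ≅ A_6 ⊕ F_4 (dimension 48 + 52 = 100).

A_6 (sl(7)) + F_4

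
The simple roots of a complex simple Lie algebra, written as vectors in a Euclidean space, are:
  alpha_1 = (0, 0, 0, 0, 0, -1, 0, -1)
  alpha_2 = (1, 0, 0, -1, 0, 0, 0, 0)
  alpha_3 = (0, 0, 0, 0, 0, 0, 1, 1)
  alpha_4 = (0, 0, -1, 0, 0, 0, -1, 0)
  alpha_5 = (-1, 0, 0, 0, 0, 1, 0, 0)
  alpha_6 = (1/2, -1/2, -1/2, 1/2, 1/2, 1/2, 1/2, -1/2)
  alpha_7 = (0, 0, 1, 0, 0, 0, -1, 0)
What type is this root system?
Compute the Cartan integers a_ij = 2(alpha_i, alpha_j)/(alpha_j, alpha_j); the resulting 7x7 Cartan matrix is
[[2, 0, -1, 0, -1, 0, 0], [0, 2, 0, 0, -1, 0, 0], [-1, 0, 2, -1, 0, 0, -1], [0, 0, -1, 2, 0, 0, 0], [-1, -1, 0, 0, 2, 0, 0], [0, 0, 0, 0, 0, 2, -1], [0, 0, -1, 0, 0, -1, 2]].
All simple roots have the same length, so the diagram is simply laced. The associated Dynkin diagram is a chain of 6 nodes with one extra node attached to the third node from one end (E_7), so the type is E_7.

E_7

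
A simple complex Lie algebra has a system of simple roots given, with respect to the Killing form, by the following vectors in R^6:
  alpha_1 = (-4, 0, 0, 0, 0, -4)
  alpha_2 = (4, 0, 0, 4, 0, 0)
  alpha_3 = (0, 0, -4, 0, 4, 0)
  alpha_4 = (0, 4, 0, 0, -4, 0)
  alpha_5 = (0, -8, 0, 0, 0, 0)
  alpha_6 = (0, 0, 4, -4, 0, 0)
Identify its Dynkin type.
C_6

Compute the Cartan integers a_ij = 2(alpha_i, alpha_j)/(alpha_j, alpha_j); the resulting 6x6 Cartan matrix is
[[2, -1, 0, 0, 0, 0], [-1, 2, 0, 0, 0, -1], [0, 0, 2, -1, 0, -1], [0, 0, -1, 2, -1, 0], [0, 0, 0, -2, 2, 0], [0, -1, -1, 0, 0, 2]].
The roots have two lengths (squared-length ratio 2:1); the short ones are alpha_{1,2,3,4,6}. The associated Dynkin diagram is a chain of 6 nodes with a double edge at one end; the terminal node there is the unique long simple root (C_6), so the type is C_6 (the algebra sp(12)).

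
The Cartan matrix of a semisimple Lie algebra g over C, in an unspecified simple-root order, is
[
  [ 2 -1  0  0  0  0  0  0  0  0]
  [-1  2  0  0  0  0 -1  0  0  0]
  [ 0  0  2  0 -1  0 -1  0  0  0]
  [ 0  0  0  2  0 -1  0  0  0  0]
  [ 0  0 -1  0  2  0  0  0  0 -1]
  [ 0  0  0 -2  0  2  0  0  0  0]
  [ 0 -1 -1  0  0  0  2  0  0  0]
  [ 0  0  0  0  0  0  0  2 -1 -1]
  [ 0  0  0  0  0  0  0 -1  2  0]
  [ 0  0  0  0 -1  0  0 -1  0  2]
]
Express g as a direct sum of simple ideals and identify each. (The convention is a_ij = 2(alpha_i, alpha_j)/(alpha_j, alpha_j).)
The diagram associated to this matrix has two connected components: the simple roots {alpha_1, alpha_2, alpha_3, alpha_5, alpha_7, alpha_8, alpha_9, alpha_10} form a chain of 8 nodes with single edges (A_8), and {alpha_4, alpha_6} form a chain of 2 nodes with a double edge at one end; the terminal node there is the unique short simple root (B_2). A semisimple Lie algebra decomposes uniquely as the direct sum of simple ideals, one per connected component of its Dynkin diagram, so g ≅ A_8 ⊕ B_2 (dimension 80 + 10 = 90).

A_8 ⊕ B_2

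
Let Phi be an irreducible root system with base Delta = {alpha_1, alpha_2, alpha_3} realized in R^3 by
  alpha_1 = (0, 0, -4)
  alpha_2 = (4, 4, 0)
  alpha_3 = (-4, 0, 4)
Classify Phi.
type B_3

Compute the Cartan integers a_ij = 2(alpha_i, alpha_j)/(alpha_j, alpha_j); the resulting 3x3 Cartan matrix is
[[2, 0, -1], [0, 2, -1], [-2, -1, 2]].
The roots have two lengths (squared-length ratio 2:1); the short ones are alpha_{1}. The associated Dynkin diagram is a chain of 3 nodes with a double edge at one end; the terminal node there is the unique short simple root (B_3), so the type is B_3 (the algebra so(7)).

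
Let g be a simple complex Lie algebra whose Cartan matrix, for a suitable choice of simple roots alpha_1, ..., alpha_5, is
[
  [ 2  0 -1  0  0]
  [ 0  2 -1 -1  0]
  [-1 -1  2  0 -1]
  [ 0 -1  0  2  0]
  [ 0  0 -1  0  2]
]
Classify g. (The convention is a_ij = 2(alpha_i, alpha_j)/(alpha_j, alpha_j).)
D_5 (so(10))

The matrix has rank 5 with 2's on the diagonal. Reading the off-diagonal entries as Dynkin edges (a single edge where a_ij = a_ji = -1; a double or triple edge where a_ij * a_ji = 2 or 3), the diagram is a chain of 3 nodes with a fork of two nodes at one end (D_5). One simple-root ordering that puts it in standard form is (alpha_4, alpha_2, alpha_3, alpha_5, alpha_1). So the algebra is type D_5, i.e. so(10).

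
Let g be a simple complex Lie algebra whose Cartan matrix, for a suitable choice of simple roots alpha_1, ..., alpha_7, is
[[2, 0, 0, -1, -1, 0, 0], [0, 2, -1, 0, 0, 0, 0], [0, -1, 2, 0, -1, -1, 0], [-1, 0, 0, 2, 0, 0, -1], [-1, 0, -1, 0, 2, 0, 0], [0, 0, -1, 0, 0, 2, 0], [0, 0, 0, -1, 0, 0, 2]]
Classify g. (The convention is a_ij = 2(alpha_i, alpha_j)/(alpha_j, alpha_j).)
The matrix has rank 7 with 2's on the diagonal. Reading the off-diagonal entries as Dynkin edges (a single edge where a_ij = a_ji = -1; a double or triple edge where a_ij * a_ji = 2 or 3), the diagram is a chain of 5 nodes with a fork of two nodes at one end (D_7). One simple-root ordering that puts it in standard form is (alpha_7, alpha_4, alpha_1, alpha_5, alpha_3, alpha_2, alpha_6). So the algebra is type D_7, i.e. so(14).

type D_7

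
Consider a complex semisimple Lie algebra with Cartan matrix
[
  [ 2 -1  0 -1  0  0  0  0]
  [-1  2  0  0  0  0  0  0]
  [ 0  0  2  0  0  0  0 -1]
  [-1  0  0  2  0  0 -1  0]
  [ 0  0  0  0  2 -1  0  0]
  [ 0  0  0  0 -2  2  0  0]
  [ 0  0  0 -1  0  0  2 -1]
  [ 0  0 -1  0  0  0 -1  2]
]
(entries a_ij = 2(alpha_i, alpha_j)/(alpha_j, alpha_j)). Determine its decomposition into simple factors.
The diagram associated to this matrix has two connected components: the simple roots {alpha_1, alpha_2, alpha_3, alpha_4, alpha_7, alpha_8} form a chain of 6 nodes with single edges (A_6), and {alpha_5, alpha_6} form a chain of 2 nodes with a double edge at one end; the terminal node there is the unique short simple root (B_2). A semisimple Lie algebra decomposes uniquely as the direct sum of simple ideals, one per connected component of its Dynkin diagram, so g ≅ A_6 ⊕ B_2 (dimension 48 + 10 = 58).

A_6 (sl(7)) + B_2 (so(5))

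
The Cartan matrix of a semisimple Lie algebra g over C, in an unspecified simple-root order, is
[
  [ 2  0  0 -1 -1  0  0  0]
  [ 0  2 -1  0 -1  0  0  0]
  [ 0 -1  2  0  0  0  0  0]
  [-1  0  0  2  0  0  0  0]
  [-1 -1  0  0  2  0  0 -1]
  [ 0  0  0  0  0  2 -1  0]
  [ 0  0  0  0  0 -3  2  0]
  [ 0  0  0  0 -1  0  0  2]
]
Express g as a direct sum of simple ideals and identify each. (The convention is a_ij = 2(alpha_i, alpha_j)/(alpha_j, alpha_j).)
The diagram associated to this matrix has two connected components: the simple roots {alpha_1, alpha_2, alpha_3, alpha_4, alpha_5, alpha_8} form a chain of 5 nodes with one extra node attached to the third node from one end (E_6), and {alpha_6, alpha_7} form two nodes joined by a triple edge (G_2). A semisimple Lie algebra decomposes uniquely as the direct sum of simple ideals, one per connected component of its Dynkin diagram, so g ≅ E_6 ⊕ G_2 (dimension 78 + 14 = 92).

E_6 + G_2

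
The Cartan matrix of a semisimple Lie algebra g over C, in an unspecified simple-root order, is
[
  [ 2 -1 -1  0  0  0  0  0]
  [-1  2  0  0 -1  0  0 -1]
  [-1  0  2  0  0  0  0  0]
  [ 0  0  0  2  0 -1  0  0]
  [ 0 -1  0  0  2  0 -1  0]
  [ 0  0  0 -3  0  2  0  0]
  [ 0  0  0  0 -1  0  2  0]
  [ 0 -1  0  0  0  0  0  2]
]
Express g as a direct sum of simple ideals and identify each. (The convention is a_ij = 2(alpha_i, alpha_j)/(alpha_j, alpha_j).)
E_6 ⊕ G_2

The diagram associated to this matrix has two connected components: the simple roots {alpha_1, alpha_2, alpha_3, alpha_5, alpha_7, alpha_8} form a chain of 5 nodes with one extra node attached to the third node from one end (E_6), and {alpha_4, alpha_6} form two nodes joined by a triple edge (G_2). A semisimple Lie algebra decomposes uniquely as the direct sum of simple ideals, one per connected component of its Dynkin diagram, so g ≅ E_6 ⊕ G_2 (dimension 78 + 14 = 92).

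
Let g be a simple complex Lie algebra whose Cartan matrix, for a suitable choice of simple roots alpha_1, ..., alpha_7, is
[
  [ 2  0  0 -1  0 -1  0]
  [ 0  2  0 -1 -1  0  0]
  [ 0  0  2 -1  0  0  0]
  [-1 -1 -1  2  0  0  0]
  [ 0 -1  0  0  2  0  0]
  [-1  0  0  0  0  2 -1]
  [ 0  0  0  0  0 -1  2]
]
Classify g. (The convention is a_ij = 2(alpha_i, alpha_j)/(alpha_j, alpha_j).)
The matrix has rank 7 with 2's on the diagonal. Reading the off-diagonal entries as Dynkin edges (a single edge where a_ij = a_ji = -1; a double or triple edge where a_ij * a_ji = 2 or 3), the diagram is a chain of 6 nodes with one extra node attached to the third node from one end (E_7). One simple-root ordering that puts it in standard form is (alpha_5, alpha_3, alpha_2, alpha_4, alpha_1, alpha_6, alpha_7). So the algebra is type E_7.

E7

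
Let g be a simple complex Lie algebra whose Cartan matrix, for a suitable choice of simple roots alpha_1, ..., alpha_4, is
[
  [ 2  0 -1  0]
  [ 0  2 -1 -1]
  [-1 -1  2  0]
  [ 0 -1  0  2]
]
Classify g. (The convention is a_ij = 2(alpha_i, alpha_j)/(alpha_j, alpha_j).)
A_4

The matrix has rank 4 with 2's on the diagonal. Reading the off-diagonal entries as Dynkin edges (a single edge where a_ij = a_ji = -1; a double or triple edge where a_ij * a_ji = 2 or 3), the diagram is a chain of 4 nodes with single edges (A_4). One simple-root ordering that puts it in standard form is (alpha_4, alpha_2, alpha_3, alpha_1). So the algebra is type A_4, i.e. sl(5).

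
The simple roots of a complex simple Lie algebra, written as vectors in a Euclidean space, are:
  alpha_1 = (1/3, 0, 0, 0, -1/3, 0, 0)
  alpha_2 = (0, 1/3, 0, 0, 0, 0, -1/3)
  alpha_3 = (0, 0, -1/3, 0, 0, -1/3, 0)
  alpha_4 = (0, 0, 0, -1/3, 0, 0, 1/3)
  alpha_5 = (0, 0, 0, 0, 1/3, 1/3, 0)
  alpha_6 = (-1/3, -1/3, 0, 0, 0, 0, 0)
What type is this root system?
A_6

Compute the Cartan integers a_ij = 2(alpha_i, alpha_j)/(alpha_j, alpha_j); the resulting 6x6 Cartan matrix is
[[2, 0, 0, 0, -1, -1], [0, 2, 0, -1, 0, -1], [0, 0, 2, 0, -1, 0], [0, -1, 0, 2, 0, 0], [-1, 0, -1, 0, 2, 0], [-1, -1, 0, 0, 0, 2]].
All simple roots have the same length, so the diagram is simply laced. The associated Dynkin diagram is a chain of 6 nodes with single edges (A_6), so the type is A_6 (the algebra sl(7)).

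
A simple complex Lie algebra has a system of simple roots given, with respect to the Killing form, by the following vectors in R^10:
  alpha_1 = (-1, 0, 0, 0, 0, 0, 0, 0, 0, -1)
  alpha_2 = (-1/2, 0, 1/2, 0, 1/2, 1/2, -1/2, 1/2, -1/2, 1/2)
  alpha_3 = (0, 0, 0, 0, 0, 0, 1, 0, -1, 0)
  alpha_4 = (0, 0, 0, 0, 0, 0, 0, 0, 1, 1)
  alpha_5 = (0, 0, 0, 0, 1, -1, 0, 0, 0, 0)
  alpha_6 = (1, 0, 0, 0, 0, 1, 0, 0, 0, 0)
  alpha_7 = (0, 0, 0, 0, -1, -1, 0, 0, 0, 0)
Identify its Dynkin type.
E_7

Compute the Cartan integers a_ij = 2(alpha_i, alpha_j)/(alpha_j, alpha_j); the resulting 7x7 Cartan matrix is
[[2, 0, 0, -1, 0, -1, 0], [0, 2, 0, 0, 0, 0, -1], [0, 0, 2, -1, 0, 0, 0], [-1, 0, -1, 2, 0, 0, 0], [0, 0, 0, 0, 2, -1, 0], [-1, 0, 0, 0, -1, 2, -1], [0, -1, 0, 0, 0, -1, 2]].
All simple roots have the same length, so the diagram is simply laced. The associated Dynkin diagram is a chain of 6 nodes with one extra node attached to the third node from one end (E_7), so the type is E_7.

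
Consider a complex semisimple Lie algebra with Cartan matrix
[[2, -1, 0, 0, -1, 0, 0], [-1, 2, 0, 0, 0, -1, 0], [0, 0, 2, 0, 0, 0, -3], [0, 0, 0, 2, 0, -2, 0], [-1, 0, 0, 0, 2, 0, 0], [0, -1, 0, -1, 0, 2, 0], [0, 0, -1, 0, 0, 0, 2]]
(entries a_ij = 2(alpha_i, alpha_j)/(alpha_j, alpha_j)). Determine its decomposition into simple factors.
The diagram associated to this matrix has two connected components: the simple roots {alpha_1, alpha_2, alpha_4, alpha_5, alpha_6} form a chain of 5 nodes with a double edge at one end; the terminal node there is the unique long simple root (C_5), and {alpha_3, alpha_7} form two nodes joined by a triple edge (G_2). A semisimple Lie algebra decomposes uniquely as the direct sum of simple ideals, one per connected component of its Dynkin diagram, so g ≅ C_5 ⊕ G_2 (dimension 55 + 14 = 69).

type C_5 + type G_2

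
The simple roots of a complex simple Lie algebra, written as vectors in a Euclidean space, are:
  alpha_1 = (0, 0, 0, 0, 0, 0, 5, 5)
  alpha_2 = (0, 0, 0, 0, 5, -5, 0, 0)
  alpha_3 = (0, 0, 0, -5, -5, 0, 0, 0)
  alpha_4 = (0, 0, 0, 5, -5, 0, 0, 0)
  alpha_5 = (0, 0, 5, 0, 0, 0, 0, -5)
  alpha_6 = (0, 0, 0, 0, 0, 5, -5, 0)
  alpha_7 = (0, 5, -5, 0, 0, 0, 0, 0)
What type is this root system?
type D_7

Compute the Cartan integers a_ij = 2(alpha_i, alpha_j)/(alpha_j, alpha_j); the resulting 7x7 Cartan matrix is
[[2, 0, 0, 0, -1, -1, 0], [0, 2, -1, -1, 0, -1, 0], [0, -1, 2, 0, 0, 0, 0], [0, -1, 0, 2, 0, 0, 0], [-1, 0, 0, 0, 2, 0, -1], [-1, -1, 0, 0, 0, 2, 0], [0, 0, 0, 0, -1, 0, 2]].
All simple roots have the same length, so the diagram is simply laced. The associated Dynkin diagram is a chain of 5 nodes with a fork of two nodes at one end (D_7), so the type is D_7 (the algebra so(14)).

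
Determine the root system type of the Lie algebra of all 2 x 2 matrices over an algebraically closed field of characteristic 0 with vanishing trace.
This is sl(2), which has dimension 2^2 - 1 = 3 and rank 2 - 1 = 1 (a Cartan subalgebra is the diagonal traceless matrices). In the classification of classical Lie algebras, the special linear algebra sl(n+1) has type A_n; here n = 1, so the Dynkin diagram is a chain of 1 nodes with single edges (A_1). Hence the type is A_1.

A_1 (sl(2))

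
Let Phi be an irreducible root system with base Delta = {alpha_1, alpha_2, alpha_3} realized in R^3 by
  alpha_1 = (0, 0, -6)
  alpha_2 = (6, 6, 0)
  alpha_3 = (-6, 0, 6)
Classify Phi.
B_3 (so(7))

Compute the Cartan integers a_ij = 2(alpha_i, alpha_j)/(alpha_j, alpha_j); the resulting 3x3 Cartan matrix is
[[2, 0, -1], [0, 2, -1], [-2, -1, 2]].
The roots have two lengths (squared-length ratio 2:1); the short ones are alpha_{1}. The associated Dynkin diagram is a chain of 3 nodes with a double edge at one end; the terminal node there is the unique short simple root (B_3), so the type is B_3 (the algebra so(7)).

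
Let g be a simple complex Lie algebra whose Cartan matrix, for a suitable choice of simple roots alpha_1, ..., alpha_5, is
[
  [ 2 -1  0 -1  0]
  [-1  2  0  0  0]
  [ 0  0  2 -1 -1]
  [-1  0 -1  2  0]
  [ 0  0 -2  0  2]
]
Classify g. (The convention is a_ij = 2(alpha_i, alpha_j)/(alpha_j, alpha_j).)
The matrix has rank 5 with 2's on the diagonal. Reading the off-diagonal entries as Dynkin edges (a single edge where a_ij = a_ji = -1; a double or triple edge where a_ij * a_ji = 2 or 3), the diagram is a chain of 5 nodes with a double edge at one end; the terminal node there is the unique long simple root (C_5). One simple-root ordering that puts it in standard form is (alpha_2, alpha_1, alpha_4, alpha_3, alpha_5). So the algebra is type C_5, i.e. sp(10).

C_5 (sp(10))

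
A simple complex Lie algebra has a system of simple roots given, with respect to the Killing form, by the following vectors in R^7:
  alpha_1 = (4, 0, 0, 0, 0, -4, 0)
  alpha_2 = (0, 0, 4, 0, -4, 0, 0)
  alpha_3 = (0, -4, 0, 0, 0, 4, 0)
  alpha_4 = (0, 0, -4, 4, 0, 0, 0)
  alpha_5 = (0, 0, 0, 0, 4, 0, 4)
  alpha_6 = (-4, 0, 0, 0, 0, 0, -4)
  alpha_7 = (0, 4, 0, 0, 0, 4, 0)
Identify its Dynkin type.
Compute the Cartan integers a_ij = 2(alpha_i, alpha_j)/(alpha_j, alpha_j); the resulting 7x7 Cartan matrix is
[[2, 0, -1, 0, 0, -1, -1], [0, 2, 0, -1, -1, 0, 0], [-1, 0, 2, 0, 0, 0, 0], [0, -1, 0, 2, 0, 0, 0], [0, -1, 0, 0, 2, -1, 0], [-1, 0, 0, 0, -1, 2, 0], [-1, 0, 0, 0, 0, 0, 2]].
All simple roots have the same length, so the diagram is simply laced. The associated Dynkin diagram is a chain of 5 nodes with a fork of two nodes at one end (D_7), so the type is D_7 (the algebra so(14)).

D7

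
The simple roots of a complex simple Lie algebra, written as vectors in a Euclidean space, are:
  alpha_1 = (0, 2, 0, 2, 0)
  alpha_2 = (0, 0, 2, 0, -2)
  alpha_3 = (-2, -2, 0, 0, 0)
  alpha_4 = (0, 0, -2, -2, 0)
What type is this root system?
A_4

Compute the Cartan integers a_ij = 2(alpha_i, alpha_j)/(alpha_j, alpha_j); the resulting 4x4 Cartan matrix is
[[2, 0, -1, -1], [0, 2, 0, -1], [-1, 0, 2, 0], [-1, -1, 0, 2]].
All simple roots have the same length, so the diagram is simply laced. The associated Dynkin diagram is a chain of 4 nodes with single edges (A_4), so the type is A_4 (the algebra sl(5)).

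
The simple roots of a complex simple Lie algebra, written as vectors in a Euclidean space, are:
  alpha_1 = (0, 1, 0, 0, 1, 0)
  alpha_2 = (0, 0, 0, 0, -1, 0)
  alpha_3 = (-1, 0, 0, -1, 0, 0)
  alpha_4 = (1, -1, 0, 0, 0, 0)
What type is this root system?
Compute the Cartan integers a_ij = 2(alpha_i, alpha_j)/(alpha_j, alpha_j); the resulting 4x4 Cartan matrix is
[[2, -2, 0, -1], [-1, 2, 0, 0], [0, 0, 2, -1], [-1, 0, -1, 2]].
The roots have two lengths (squared-length ratio 2:1); the short ones are alpha_{2}. The associated Dynkin diagram is a chain of 4 nodes with a double edge at one end; the terminal node there is the unique short simple root (B_4), so the type is B_4 (the algebra so(9)).

B_4 (so(9))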